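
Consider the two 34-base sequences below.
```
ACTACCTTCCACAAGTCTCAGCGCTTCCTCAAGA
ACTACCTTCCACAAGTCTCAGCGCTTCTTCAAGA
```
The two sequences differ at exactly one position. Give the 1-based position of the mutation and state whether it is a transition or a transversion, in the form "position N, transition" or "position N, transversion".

The sequences differ only at position 28: C→T (pyrimidine→pyrimidine), a transition.

position 28, transition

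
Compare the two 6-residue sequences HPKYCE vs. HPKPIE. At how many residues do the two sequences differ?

2

The sequences differ at residues 4, 5 (1-based) — 2 in total.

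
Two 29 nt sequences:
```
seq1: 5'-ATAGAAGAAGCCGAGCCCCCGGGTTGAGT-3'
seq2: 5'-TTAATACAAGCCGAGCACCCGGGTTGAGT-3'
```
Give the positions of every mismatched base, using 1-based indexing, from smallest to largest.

1, 4, 5, 7, 17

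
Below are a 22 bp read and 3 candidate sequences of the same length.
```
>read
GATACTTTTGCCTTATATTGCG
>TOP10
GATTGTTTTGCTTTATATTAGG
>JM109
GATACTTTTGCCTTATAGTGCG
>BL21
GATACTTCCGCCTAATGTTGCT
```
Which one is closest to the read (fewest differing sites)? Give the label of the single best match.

Hamming distances to read — TOP10: 5; JM109: 1; BL21: 5.
Smallest is JM109 with 1 mismatch.

JM109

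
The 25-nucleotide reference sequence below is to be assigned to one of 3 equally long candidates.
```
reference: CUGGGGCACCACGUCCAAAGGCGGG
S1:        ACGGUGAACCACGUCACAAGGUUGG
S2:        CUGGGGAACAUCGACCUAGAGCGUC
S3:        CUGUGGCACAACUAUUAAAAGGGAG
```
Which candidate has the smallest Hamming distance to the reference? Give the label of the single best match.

S1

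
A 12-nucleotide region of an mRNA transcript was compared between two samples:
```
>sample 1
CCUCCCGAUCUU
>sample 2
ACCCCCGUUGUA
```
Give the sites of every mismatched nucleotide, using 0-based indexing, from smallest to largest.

Scanning 0-based: 0: C/A; 2: U/C; 7: A/U; 9: C/G; 11: U/A.

0, 2, 7, 9, 11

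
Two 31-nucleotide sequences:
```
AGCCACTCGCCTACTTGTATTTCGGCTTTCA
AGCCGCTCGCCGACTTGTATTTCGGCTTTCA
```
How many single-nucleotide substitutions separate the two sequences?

Mismatches (1-based): site 5: A→G; site 12: T→G.

2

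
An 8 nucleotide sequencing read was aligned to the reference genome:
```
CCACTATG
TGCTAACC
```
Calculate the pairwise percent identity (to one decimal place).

12.5%

7 positions differ (1, 2, 3, 4, 5, 7, 8), so 1 of 8 match: 1/8 = 12.5%.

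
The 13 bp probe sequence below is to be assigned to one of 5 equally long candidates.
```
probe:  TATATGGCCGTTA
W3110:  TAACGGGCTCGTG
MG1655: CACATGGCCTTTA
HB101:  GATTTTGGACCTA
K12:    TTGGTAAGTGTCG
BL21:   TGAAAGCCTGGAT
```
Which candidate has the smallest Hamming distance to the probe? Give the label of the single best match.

Hamming distances to probe — W3110: 7; MG1655: 3; HB101: 7; K12: 9; BL21: 8.
Smallest is MG1655 with 3 mismatches.

MG1655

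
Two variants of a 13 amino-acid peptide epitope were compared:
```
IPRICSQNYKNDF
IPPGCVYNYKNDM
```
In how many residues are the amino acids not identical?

Mismatches (1-based): residue 3: R→P; residue 4: I→G; residue 6: S→V; residue 7: Q→Y; residue 13: F→M.

5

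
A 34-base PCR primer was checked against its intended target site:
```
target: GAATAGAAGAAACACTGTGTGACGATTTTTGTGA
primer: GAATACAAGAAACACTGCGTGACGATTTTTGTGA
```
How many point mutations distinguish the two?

Mismatches (1-based): base 6: G→C; base 18: T→C.

2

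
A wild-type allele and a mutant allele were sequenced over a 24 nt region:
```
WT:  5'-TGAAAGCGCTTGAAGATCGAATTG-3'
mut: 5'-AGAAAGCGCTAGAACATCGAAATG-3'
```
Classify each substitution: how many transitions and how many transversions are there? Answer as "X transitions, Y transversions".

0 transitions, 4 transversions

Transitions (purine↔purine or pyrimidine↔pyrimidine): none.
Transversions (purine↔pyrimidine): 1 T→A, 11 T→A, 15 G→C, 22 T→A.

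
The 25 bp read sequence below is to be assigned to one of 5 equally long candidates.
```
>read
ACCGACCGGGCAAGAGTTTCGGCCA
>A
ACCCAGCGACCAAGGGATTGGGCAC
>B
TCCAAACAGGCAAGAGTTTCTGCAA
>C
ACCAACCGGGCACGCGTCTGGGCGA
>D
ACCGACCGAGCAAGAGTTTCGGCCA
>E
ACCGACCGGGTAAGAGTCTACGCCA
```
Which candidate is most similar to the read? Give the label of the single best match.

A differs at 9 bases; B differs at 6 bases; C differs at 6 bases; D differs at 1 base; E differs at 4 bases. The closest is D.

D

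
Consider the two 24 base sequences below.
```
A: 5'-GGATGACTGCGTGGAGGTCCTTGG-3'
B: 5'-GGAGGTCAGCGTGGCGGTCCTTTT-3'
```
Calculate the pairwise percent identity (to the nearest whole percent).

Mismatches at positions 4, 6, 8, 15, 23, 24 (1-based): 6 of 24.
Identical positions: 18/24 = 75% → 75%.

75%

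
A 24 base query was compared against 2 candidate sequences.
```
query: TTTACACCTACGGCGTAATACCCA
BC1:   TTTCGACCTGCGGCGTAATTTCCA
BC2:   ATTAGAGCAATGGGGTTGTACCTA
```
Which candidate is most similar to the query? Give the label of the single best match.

BC1

Hamming distances to query — BC1: 5; BC2: 9.
Smallest is BC1 with 5 mismatches.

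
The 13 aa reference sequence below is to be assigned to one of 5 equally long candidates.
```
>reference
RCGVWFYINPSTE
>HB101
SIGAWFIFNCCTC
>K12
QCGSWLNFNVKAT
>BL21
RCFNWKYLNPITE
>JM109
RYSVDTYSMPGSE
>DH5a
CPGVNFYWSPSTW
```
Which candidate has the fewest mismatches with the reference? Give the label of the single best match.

BL21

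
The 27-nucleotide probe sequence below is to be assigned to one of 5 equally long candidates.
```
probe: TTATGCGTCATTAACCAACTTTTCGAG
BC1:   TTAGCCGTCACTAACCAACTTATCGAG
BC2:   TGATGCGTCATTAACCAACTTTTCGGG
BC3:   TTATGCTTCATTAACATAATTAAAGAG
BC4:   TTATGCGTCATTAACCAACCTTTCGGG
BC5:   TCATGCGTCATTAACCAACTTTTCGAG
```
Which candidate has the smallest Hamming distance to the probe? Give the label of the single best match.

Hamming distances to probe — BC1: 4; BC2: 2; BC3: 7; BC4: 2; BC5: 1.
Smallest is BC5 with 1 mismatch.

BC5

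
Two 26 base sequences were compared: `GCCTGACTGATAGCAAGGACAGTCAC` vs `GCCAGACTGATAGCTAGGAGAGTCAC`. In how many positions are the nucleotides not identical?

3

The sequences differ at positions 4, 15, 20 (1-based) — 3 in total.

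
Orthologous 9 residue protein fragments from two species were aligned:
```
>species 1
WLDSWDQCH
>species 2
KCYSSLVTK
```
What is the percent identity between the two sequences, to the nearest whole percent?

8 positions differ (1, 2, 3, 5, 6, 7, 8, 9), so 1 of 9 match: 1/9 = 11.11%.

11%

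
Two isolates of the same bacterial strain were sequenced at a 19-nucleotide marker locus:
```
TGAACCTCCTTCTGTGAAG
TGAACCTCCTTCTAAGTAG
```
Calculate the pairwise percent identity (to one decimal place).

Mismatches at positions 14, 15, 17 (1-based): 3 of 19.
Identical positions: 16/19 = 84.21% → 84.2%.

84.2%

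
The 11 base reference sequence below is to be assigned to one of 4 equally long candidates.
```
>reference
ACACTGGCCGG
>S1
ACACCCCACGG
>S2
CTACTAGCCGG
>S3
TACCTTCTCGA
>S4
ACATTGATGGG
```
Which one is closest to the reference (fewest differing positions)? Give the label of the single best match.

S2

Hamming distances to reference — S1: 4; S2: 3; S3: 7; S4: 4.
Smallest is S2 with 3 mismatches.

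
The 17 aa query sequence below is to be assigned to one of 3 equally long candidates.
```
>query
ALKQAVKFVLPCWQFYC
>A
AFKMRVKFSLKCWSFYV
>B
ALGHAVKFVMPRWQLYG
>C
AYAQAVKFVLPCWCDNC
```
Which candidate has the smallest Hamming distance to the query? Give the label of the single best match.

A differs at 7 positions; B differs at 6 positions; C differs at 5 positions. The closest is C.

C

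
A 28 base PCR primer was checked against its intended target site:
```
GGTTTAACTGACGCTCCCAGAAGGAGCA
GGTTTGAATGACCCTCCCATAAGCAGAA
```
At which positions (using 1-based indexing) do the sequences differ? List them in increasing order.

Differences at position 6 (A→G), position 8 (C→A), position 13 (G→C), position 20 (G→T), position 24 (G→C), position 27 (C→A).

6, 8, 13, 20, 24, 27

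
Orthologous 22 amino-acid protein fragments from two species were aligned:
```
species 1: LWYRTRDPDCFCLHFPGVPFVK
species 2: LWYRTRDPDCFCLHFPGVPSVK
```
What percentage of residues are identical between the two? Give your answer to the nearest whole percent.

Mismatch at position 20 (1-based): 1 of 22.
Identical positions: 21/22 = 95.45% → 95%.

95%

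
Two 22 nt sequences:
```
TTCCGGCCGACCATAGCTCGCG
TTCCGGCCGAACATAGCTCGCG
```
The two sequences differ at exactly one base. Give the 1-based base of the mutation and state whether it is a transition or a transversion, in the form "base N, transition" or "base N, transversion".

base 11, transversion

The sequences differ only at base 11: C→A (pyrimidine→purine), a transversion.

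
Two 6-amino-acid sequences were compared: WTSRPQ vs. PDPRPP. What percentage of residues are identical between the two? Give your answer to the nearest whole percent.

4 positions differ (1, 2, 3, 6), so 2 of 6 match: 2/6 = 33.33%.

33%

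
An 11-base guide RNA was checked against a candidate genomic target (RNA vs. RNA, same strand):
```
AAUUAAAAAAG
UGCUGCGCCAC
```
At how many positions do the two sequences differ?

9

Comparing position by position, 9 positions differ: 1 (A/U), 2 (A/G), 3 (U/C), 5 (A/G), 6 (A/C), 7 (A/G), 8 (A/C), 9 (A/C), 11 (G/C).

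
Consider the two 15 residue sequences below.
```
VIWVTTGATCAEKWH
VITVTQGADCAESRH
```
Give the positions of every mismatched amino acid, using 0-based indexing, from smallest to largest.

Differences at position 2 (W→T), position 5 (T→Q), position 8 (T→D), position 12 (K→S), position 13 (W→R).

2, 5, 8, 12, 13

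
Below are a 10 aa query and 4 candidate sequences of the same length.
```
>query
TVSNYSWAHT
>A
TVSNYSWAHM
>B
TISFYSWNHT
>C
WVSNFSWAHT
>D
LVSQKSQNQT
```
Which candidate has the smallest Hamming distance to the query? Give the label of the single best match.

A

Hamming distances to query — A: 1; B: 3; C: 2; D: 6.
Smallest is A with 1 mismatch.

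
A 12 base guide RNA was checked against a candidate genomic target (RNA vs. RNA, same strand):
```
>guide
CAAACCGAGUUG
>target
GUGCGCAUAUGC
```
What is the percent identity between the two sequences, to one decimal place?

16.7%

Mismatches at positions 1, 2, 3, 4, 5, 7, 8, 9, 11, 12 (1-based): 10 of 12.
Identical positions: 2/12 = 16.67% → 16.7%.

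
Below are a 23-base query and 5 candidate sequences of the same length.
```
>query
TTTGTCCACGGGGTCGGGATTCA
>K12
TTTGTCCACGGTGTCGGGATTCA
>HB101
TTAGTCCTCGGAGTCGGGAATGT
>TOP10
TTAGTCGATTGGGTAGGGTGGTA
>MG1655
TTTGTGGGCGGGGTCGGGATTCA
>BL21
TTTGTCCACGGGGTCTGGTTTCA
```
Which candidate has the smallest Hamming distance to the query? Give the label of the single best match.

K12 differs at 1 site; HB101 differs at 6 sites; TOP10 differs at 9 sites; MG1655 differs at 3 sites; BL21 differs at 2 sites. The closest is K12.

K12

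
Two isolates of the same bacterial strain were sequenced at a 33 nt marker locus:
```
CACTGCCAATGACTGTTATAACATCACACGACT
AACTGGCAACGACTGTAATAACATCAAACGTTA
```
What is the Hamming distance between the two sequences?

8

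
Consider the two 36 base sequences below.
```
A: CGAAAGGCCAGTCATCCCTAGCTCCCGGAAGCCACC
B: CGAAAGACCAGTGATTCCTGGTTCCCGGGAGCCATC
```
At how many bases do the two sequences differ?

Mismatches (1-based): base 7: G→A; base 13: C→G; base 16: C→T; base 20: A→G; base 22: C→T; base 29: A→G; base 35: C→T.

7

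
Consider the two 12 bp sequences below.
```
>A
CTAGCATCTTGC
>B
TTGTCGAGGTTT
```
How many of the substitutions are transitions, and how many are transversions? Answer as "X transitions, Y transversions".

4 transitions, 5 transversions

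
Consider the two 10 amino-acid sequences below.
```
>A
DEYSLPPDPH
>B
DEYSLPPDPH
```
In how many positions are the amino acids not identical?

No positions differ; the sequences are identical.

0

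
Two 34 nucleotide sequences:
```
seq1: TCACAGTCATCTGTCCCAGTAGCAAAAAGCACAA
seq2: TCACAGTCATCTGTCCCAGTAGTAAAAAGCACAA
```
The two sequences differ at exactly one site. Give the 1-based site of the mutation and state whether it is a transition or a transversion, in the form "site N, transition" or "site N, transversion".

Site 23 changes C→T. C is a pyrimidine and T is a pyrimidine, so this is a transition.

site 23, transition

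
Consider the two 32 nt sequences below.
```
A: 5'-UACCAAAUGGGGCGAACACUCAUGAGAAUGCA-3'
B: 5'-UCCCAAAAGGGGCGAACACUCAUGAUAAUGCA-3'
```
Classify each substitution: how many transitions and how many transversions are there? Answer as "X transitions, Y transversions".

Mismatches (1-based):
position 2: A→C (purine→pyrimidine, transversion)
position 8: U→A (pyrimidine→purine, transversion)
position 26: G→U (purine→pyrimidine, transversion)

0 transitions, 3 transversions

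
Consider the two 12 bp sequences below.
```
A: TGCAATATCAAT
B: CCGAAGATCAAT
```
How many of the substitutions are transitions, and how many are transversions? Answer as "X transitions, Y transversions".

1 transition, 3 transversions

Transitions (purine↔purine or pyrimidine↔pyrimidine): 1 T→C.
Transversions (purine↔pyrimidine): 2 G→C, 3 C→G, 6 T→G.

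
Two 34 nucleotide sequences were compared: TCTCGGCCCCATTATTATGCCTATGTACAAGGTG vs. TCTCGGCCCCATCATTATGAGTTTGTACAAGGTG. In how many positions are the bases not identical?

4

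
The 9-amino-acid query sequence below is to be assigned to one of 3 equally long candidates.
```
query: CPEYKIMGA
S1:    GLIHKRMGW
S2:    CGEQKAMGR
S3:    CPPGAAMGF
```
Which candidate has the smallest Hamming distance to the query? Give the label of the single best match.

S2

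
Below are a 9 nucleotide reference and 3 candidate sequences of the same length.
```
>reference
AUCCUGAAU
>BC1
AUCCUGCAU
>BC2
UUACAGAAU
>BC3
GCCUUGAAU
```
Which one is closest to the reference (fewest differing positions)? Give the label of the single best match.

BC1

BC1 differs at 1 position; BC2 differs at 3 positions; BC3 differs at 3 positions. The closest is BC1.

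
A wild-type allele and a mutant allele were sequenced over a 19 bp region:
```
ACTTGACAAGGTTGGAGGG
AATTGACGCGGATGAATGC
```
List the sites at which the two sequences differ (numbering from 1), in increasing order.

Differences at site 2 (C→A), site 8 (A→G), site 9 (A→C), site 12 (T→A), site 15 (G→A), site 17 (G→T), site 19 (G→C).

2, 8, 9, 12, 15, 17, 19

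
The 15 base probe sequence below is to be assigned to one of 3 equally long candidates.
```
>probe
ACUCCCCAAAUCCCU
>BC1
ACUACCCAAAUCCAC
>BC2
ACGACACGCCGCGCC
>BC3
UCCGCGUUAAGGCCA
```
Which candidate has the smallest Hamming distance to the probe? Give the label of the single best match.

BC1 differs at 3 bases; BC2 differs at 9 bases; BC3 differs at 9 bases. The closest is BC1.

BC1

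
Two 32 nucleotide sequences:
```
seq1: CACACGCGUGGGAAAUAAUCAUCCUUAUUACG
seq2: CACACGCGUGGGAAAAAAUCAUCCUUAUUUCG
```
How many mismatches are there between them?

2

The sequences differ at bases 16, 30 (1-based) — 2 in total.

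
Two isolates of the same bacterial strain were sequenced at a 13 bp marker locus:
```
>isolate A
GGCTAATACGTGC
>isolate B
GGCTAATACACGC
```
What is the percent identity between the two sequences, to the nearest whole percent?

Mismatches at positions 10, 11 (1-based): 2 of 13.
Identical positions: 11/13 = 84.62% → 85%.

85%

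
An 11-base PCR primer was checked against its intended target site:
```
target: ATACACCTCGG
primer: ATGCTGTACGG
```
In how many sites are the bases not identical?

5

The sequences differ at sites 3, 5, 6, 7, 8 (1-based) — 5 in total.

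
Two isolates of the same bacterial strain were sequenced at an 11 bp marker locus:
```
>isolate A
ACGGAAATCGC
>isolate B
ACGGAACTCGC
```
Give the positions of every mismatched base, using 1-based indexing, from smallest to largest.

7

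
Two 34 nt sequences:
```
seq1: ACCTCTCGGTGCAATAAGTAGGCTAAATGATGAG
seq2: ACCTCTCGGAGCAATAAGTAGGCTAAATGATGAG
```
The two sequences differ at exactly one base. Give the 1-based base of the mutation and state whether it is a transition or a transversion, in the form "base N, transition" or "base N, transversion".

The sequences differ only at base 10: T→A (pyrimidine→purine), a transversion.

base 10, transversion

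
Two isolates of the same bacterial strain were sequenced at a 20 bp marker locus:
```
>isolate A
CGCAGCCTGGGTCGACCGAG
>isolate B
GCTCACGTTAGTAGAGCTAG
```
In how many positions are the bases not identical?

11

Comparing position by position, 11 positions differ: 1 (C/G), 2 (G/C), 3 (C/T), 4 (A/C), 5 (G/A), 7 (C/G), 9 (G/T), 10 (G/A), 13 (C/A), 16 (C/G), 18 (G/T).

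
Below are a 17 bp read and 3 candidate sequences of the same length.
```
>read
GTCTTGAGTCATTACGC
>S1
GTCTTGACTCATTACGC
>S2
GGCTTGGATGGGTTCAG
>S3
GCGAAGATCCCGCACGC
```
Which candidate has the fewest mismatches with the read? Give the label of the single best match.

S1

S1 differs at 1 base; S2 differs at 9 bases; S3 differs at 9 bases. The closest is S1.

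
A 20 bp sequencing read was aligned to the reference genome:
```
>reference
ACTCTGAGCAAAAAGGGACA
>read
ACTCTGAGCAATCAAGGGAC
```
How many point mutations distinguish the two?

6

Mismatches (1-based): base 12: A→T; base 13: A→C; base 15: G→A; base 18: A→G; base 19: C→A; base 20: A→C.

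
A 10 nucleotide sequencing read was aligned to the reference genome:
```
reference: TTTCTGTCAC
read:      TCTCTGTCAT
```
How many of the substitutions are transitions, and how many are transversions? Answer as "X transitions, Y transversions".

Transitions (purine↔purine or pyrimidine↔pyrimidine): 2 T→C, 10 C→T.
Transversions (purine↔pyrimidine): none.

2 transitions, 0 transversions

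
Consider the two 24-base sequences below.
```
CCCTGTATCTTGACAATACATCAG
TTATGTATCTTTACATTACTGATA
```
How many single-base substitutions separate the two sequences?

10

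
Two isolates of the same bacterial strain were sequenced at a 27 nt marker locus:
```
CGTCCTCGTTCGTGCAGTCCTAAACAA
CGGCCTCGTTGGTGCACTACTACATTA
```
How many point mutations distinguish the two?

7

Mismatches (1-based): site 3: T→G; site 11: C→G; site 17: G→C; site 19: C→A; site 23: A→C; site 25: C→T; site 26: A→T.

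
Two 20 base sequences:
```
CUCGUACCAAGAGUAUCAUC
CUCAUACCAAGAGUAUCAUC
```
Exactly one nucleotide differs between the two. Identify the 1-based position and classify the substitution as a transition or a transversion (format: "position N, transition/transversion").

position 4, transition

The sequences differ only at position 4: G→A (purine→purine), a transition.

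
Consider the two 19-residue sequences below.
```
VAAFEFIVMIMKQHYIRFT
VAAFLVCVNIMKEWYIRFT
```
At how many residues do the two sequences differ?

6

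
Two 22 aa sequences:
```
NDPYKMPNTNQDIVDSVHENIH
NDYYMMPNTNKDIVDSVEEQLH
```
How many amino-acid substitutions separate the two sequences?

6

Mismatches (1-based): residue 3: P→Y; residue 5: K→M; residue 11: Q→K; residue 18: H→E; residue 20: N→Q; residue 21: I→L.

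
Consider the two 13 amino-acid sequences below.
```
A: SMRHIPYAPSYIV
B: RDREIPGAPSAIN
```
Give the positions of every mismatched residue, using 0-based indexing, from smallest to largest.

0, 1, 3, 6, 10, 12

Differences at position 0 (S→R), position 1 (M→D), position 3 (H→E), position 6 (Y→G), position 10 (Y→A), position 12 (V→N).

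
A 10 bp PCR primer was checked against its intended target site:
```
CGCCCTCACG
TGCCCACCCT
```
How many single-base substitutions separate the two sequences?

4

Comparing position by position, 4 sites differ: 1 (C/T), 6 (T/A), 8 (A/C), 10 (G/T).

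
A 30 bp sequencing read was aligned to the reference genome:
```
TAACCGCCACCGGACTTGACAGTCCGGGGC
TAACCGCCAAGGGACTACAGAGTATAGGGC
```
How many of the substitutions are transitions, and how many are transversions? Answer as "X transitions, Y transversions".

Transitions (purine↔purine or pyrimidine↔pyrimidine): 25 C→T, 26 G→A.
Transversions (purine↔pyrimidine): 10 C→A, 11 C→G, 17 T→A, 18 G→C, 20 C→G, 24 C→A.

2 transitions, 6 transversions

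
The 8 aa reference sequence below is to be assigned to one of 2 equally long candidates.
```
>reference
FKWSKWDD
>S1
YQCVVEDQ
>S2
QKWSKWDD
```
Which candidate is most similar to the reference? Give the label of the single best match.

S2

Hamming distances to reference — S1: 7; S2: 1.
Smallest is S2 with 1 mismatch.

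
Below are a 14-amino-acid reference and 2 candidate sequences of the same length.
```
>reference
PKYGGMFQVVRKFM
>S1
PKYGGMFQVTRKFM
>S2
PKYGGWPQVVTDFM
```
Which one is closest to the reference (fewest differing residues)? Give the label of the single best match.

Hamming distances to reference — S1: 1; S2: 4.
Smallest is S1 with 1 mismatch.

S1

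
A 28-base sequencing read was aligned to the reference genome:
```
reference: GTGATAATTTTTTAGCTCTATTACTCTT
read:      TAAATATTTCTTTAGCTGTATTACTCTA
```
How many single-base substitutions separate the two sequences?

7

Mismatches (1-based): base 1: G→T; base 2: T→A; base 3: G→A; base 7: A→T; base 10: T→C; base 18: C→G; base 28: T→A.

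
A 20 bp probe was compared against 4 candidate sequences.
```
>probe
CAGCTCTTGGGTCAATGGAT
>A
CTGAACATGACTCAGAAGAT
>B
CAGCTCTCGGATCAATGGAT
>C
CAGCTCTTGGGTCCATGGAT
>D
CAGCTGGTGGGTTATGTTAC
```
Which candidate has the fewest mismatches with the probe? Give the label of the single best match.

A differs at 9 bases; B differs at 2 bases; C differs at 1 base; D differs at 8 bases. The closest is C.

C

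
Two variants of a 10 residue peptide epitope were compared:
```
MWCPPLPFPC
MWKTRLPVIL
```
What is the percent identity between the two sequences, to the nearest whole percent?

40%

Mismatches at positions 3, 4, 5, 8, 9, 10 (1-based): 6 of 10.
Identical positions: 4/10 = 40% → 40%.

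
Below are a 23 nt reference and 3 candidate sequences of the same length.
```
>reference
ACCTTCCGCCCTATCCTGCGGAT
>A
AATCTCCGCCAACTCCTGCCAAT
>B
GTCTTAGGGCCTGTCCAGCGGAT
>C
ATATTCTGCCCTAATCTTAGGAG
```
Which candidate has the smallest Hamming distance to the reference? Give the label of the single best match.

Hamming distances to reference — A: 8; B: 7; C: 8.
Smallest is B with 7 mismatches.

B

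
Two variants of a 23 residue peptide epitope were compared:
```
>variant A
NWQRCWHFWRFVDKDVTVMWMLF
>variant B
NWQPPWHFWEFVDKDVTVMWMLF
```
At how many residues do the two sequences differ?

Mismatches (1-based): residue 4: R→P; residue 5: C→P; residue 10: R→E.

3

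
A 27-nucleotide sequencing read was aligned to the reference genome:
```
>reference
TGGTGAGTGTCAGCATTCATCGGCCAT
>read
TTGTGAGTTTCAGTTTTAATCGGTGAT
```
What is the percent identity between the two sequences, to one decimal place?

74.1%

7 positions differ (2, 9, 14, 15, 18, 24, 25), so 20 of 27 match: 20/27 = 74.07%.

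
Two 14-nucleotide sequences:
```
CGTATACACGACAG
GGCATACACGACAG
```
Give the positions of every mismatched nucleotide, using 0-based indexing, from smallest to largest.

Differences at position 0 (C→G), position 2 (T→C).

0, 2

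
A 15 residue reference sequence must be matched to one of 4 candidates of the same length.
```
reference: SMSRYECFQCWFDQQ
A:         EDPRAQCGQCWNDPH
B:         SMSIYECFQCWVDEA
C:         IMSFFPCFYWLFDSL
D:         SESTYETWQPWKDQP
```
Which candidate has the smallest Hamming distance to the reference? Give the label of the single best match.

Hamming distances to reference — A: 9; B: 4; C: 9; D: 7.
Smallest is B with 4 mismatches.

B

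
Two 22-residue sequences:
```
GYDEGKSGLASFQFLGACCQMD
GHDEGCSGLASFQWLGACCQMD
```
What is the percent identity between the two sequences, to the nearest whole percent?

86%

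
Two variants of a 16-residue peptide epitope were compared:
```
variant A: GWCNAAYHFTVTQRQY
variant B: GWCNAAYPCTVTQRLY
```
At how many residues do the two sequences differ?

The sequences differ at residues 8, 9, 15 (1-based) — 3 in total.

3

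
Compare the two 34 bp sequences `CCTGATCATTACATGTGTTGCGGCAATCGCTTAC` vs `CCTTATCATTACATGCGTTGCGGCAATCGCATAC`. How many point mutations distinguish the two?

3

The sequences differ at bases 4, 16, 31 (1-based) — 3 in total.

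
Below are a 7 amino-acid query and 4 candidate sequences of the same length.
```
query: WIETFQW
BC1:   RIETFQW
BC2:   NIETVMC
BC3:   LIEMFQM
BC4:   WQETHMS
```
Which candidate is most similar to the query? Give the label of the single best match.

BC1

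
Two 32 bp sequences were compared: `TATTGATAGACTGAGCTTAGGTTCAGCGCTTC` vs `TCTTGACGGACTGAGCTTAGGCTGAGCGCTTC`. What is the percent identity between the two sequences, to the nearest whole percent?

Mismatches at positions 2, 7, 8, 22, 24 (1-based): 5 of 32.
Identical positions: 27/32 = 84.38% → 84%.

84%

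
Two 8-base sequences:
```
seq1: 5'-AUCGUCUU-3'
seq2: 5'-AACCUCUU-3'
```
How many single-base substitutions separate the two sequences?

Comparing position by position, 2 positions differ: 2 (U/A), 4 (G/C).

2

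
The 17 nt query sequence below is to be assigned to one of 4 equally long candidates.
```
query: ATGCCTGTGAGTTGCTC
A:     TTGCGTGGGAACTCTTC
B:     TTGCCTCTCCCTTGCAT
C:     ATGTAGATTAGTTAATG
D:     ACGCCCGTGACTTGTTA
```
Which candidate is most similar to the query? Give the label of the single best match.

Hamming distances to query — A: 7; B: 7; C: 8; D: 5.
Smallest is D with 5 mismatches.

D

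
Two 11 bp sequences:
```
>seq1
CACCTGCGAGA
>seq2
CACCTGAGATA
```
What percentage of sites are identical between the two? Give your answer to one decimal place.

2 positions differ (7, 10), so 9 of 11 match: 9/11 = 81.82%.

81.8%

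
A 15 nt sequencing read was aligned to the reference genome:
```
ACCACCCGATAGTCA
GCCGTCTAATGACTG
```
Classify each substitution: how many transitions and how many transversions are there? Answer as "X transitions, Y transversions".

10 transitions, 0 transversions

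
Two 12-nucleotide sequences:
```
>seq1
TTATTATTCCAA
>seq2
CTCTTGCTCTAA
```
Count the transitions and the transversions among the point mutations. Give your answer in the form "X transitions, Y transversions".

4 transitions, 1 transversion

Mismatches (1-based):
base 1: T→C (pyrimidine→pyrimidine, transition)
base 3: A→C (purine→pyrimidine, transversion)
base 6: A→G (purine→purine, transition)
base 7: T→C (pyrimidine→pyrimidine, transition)
base 10: C→T (pyrimidine→pyrimidine, transition)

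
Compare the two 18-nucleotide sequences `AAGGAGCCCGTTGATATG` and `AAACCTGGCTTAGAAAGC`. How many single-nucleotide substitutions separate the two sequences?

Comparing position by position, 11 bases differ: 3 (G/A), 4 (G/C), 5 (A/C), 6 (G/T), 7 (C/G), 8 (C/G), 10 (G/T), 12 (T/A), 15 (T/A), 17 (T/G), 18 (G/C).

11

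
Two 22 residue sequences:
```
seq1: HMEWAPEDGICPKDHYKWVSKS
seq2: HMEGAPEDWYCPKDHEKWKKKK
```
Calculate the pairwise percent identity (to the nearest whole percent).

7 positions differ (4, 9, 10, 16, 19, 20, 22), so 15 of 22 match: 15/22 = 68.18%.

68%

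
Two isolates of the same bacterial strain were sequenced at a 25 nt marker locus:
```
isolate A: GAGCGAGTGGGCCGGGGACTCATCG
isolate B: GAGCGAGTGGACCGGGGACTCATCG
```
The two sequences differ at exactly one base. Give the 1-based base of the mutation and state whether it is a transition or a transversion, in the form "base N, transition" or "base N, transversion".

base 11, transition

Base 11 changes G→A. G is a purine and A is a purine, so this is a transition.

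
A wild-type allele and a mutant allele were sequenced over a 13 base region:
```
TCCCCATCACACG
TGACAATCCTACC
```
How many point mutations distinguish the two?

6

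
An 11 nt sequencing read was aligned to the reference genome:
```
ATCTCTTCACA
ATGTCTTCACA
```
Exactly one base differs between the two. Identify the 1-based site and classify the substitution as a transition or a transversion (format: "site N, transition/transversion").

site 3, transversion

The sequences differ only at site 3: C→G (pyrimidine→purine), a transversion.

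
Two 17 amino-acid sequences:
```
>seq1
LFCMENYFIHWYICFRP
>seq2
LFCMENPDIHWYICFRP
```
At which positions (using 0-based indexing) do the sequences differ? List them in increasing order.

6, 7

Scanning 0-based: 6: Y/P; 7: F/D.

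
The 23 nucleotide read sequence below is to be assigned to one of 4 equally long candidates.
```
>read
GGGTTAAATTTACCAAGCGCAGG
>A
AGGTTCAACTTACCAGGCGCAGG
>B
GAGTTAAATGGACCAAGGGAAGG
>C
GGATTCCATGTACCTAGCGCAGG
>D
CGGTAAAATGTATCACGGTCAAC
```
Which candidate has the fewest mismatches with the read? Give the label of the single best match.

A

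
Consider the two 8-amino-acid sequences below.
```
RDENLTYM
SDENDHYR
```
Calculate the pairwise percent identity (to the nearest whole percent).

Mismatches at positions 1, 5, 6, 8 (1-based): 4 of 8.
Identical positions: 4/8 = 50% → 50%.

50%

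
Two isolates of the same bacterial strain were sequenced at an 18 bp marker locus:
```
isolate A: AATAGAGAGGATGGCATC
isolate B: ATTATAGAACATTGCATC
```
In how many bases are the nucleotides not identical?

The sequences differ at bases 2, 5, 9, 10, 13 (1-based) — 5 in total.

5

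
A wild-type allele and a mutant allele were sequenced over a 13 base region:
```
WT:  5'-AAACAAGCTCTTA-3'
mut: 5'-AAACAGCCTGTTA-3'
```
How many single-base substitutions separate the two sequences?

The sequences differ at positions 6, 7, 10 (1-based) — 3 in total.

3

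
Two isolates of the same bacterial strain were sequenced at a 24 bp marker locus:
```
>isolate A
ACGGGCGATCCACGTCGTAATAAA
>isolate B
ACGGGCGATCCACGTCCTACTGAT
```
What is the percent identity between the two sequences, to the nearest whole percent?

83%

Mismatches at positions 17, 20, 22, 24 (1-based): 4 of 24.
Identical positions: 20/24 = 83.33% → 83%.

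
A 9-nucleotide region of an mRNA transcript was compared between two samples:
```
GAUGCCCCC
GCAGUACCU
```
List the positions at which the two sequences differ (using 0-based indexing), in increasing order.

Differences at position 1 (A→C), position 2 (U→A), position 4 (C→U), position 5 (C→A), position 8 (C→U).

1, 2, 4, 5, 8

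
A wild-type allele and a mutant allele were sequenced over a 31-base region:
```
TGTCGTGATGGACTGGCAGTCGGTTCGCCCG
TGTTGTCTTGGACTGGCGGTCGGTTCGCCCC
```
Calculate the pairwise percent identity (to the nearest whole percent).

Mismatches at positions 4, 7, 8, 18, 31 (1-based): 5 of 31.
Identical positions: 26/31 = 83.87% → 84%.

84%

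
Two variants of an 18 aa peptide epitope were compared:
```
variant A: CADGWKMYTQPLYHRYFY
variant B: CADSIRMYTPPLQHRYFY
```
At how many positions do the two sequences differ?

The sequences differ at positions 4, 5, 6, 10, 13 (1-based) — 5 in total.

5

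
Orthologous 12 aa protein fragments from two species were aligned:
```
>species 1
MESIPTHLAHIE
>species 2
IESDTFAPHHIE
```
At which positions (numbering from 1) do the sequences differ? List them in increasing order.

Differences at position 1 (M→I), position 4 (I→D), position 5 (P→T), position 6 (T→F), position 7 (H→A), position 8 (L→P), position 9 (A→H).

1, 4, 5, 6, 7, 8, 9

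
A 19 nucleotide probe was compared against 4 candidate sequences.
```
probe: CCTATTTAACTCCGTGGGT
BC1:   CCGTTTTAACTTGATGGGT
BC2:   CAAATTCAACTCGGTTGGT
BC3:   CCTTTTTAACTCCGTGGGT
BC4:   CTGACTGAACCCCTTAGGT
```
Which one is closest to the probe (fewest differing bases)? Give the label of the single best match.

BC3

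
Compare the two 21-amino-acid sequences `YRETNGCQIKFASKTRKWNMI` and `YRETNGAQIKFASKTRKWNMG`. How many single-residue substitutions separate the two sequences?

Comparing position by position, 2 positions differ: 7 (C/A), 21 (I/G).

2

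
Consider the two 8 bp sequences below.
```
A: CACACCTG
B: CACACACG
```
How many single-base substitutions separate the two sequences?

Mismatches (1-based): site 6: C→A; site 7: T→C.

2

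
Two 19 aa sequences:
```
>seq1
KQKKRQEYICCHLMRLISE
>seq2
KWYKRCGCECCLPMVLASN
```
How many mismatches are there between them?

11

Comparing position by position, 11 residues differ: 2 (Q/W), 3 (K/Y), 6 (Q/C), 7 (E/G), 8 (Y/C), 9 (I/E), 12 (H/L), 13 (L/P), 15 (R/V), 17 (I/A), 19 (E/N).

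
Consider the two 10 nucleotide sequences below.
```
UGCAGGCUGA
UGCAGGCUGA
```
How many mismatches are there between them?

No positions differ; the sequences are identical.

0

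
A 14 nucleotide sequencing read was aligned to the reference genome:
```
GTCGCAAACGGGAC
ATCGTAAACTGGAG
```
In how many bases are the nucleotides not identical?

4

Comparing position by position, 4 bases differ: 1 (G/A), 5 (C/T), 10 (G/T), 14 (C/G).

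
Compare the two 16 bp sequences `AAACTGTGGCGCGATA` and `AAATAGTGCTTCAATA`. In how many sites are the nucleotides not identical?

6

Comparing position by position, 6 sites differ: 4 (C/T), 5 (T/A), 9 (G/C), 10 (C/T), 11 (G/T), 13 (G/A).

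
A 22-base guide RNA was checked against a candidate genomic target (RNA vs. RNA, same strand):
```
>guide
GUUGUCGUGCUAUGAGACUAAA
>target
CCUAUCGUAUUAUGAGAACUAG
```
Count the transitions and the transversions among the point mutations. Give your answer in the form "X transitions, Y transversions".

6 transitions, 3 transversions

Transitions (purine↔purine or pyrimidine↔pyrimidine): 2 U→C, 4 G→A, 9 G→A, 10 C→U, 19 U→C, 22 A→G.
Transversions (purine↔pyrimidine): 1 G→C, 18 C→A, 20 A→U.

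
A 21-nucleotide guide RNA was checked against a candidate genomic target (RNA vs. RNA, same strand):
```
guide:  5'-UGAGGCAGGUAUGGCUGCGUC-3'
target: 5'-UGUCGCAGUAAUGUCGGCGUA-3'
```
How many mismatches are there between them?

7

Mismatches (1-based): base 3: A→U; base 4: G→C; base 9: G→U; base 10: U→A; base 14: G→U; base 16: U→G; base 21: C→A.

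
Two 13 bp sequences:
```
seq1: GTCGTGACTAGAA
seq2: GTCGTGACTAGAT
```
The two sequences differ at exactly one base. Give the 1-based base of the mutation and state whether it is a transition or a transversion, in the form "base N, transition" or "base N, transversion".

base 13, transversion

Base 13 changes A→T. A is a purine and T is a pyrimidine, so this is a transversion.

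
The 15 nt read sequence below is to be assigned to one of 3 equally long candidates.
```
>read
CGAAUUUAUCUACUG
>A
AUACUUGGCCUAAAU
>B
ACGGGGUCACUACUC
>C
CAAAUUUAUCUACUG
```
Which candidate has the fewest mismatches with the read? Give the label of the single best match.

A differs at 9 positions; B differs at 9 positions; C differs at 1 position. The closest is C.

C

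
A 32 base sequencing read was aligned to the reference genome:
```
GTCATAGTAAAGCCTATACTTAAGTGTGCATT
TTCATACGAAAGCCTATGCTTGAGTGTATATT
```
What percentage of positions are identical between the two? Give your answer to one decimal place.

7 positions differ (1, 7, 8, 18, 22, 28, 29), so 25 of 32 match: 25/32 = 78.12%.

78.1%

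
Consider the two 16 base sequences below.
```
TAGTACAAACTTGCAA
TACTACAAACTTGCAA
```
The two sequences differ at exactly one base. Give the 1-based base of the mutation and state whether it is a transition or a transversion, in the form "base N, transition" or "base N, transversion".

Base 3 changes G→C. G is a purine and C is a pyrimidine, so this is a transversion.

base 3, transversion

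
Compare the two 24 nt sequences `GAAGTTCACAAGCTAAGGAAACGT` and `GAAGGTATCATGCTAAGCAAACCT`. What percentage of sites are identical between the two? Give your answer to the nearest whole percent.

75%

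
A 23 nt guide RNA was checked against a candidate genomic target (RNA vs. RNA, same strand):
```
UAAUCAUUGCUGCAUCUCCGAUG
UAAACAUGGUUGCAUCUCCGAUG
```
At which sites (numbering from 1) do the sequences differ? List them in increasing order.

4, 8, 10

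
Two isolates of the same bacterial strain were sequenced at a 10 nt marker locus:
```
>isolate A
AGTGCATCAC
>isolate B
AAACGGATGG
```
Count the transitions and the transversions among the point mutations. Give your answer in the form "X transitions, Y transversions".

Transitions (purine↔purine or pyrimidine↔pyrimidine): 2 G→A, 6 A→G, 8 C→T, 9 A→G.
Transversions (purine↔pyrimidine): 3 T→A, 4 G→C, 5 C→G, 7 T→A, 10 C→G.

4 transitions, 5 transversions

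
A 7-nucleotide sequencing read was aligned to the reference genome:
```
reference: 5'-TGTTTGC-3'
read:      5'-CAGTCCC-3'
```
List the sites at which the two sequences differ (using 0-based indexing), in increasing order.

0, 1, 2, 4, 5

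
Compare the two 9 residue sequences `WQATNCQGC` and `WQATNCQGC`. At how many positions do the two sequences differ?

0

No positions differ; the sequences are identical.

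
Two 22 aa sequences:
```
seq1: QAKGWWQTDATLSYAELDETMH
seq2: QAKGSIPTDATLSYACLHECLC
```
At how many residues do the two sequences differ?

8

Comparing position by position, 8 residues differ: 5 (W/S), 6 (W/I), 7 (Q/P), 16 (E/C), 18 (D/H), 20 (T/C), 21 (M/L), 22 (H/C).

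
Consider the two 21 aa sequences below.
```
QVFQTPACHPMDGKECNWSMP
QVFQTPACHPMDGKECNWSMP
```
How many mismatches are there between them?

0

No positions differ; the sequences are identical.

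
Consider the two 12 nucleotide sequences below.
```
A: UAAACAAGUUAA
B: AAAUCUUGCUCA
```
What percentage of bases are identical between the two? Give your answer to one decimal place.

50.0%

6 positions differ (1, 4, 6, 7, 9, 11), so 6 of 12 match: 6/12 = 50%.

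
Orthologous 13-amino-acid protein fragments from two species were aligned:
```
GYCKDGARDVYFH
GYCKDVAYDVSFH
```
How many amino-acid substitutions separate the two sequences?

Mismatches (1-based): residue 6: G→V; residue 8: R→Y; residue 11: Y→S.

3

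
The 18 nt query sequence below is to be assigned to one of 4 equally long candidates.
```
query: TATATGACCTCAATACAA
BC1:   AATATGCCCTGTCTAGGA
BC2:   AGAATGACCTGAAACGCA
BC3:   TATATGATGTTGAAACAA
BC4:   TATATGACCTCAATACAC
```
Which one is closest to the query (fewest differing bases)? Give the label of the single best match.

BC4

BC1 differs at 7 bases; BC2 differs at 8 bases; BC3 differs at 5 bases; BC4 differs at 1 base. The closest is BC4.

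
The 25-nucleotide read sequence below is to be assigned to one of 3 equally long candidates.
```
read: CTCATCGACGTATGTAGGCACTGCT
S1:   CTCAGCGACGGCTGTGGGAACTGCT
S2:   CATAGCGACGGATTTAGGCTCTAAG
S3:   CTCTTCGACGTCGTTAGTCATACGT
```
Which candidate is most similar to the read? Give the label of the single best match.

S1

Hamming distances to read — S1: 5; S2: 9; S3: 9.
Smallest is S1 with 5 mismatches.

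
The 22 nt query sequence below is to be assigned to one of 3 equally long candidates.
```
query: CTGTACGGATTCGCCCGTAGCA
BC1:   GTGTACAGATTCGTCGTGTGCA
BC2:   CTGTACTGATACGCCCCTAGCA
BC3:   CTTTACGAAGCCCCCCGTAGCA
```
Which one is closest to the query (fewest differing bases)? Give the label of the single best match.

BC1 differs at 7 bases; BC2 differs at 3 bases; BC3 differs at 5 bases. The closest is BC2.

BC2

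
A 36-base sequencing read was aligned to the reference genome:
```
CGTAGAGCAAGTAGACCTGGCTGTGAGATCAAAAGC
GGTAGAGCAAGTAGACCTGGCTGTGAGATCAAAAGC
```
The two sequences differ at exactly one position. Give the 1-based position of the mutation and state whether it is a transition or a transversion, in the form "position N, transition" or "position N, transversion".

position 1, transversion

The sequences differ only at position 1: C→G (pyrimidine→purine), a transversion.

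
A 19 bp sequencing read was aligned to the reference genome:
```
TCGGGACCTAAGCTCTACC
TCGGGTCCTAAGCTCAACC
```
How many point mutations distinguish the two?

Comparing position by position, 2 sites differ: 6 (A/T), 16 (T/A).

2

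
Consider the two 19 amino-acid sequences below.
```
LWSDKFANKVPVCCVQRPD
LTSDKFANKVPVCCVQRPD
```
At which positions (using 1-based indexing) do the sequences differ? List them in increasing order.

Scanning 1-based: 2: W/T.

2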